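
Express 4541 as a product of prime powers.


4541 / 19 = 239
239 / 239 = 1
4541 = 19 × 239


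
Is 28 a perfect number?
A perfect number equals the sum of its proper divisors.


Proper divisors of 28: 1, 2, 4, 7, 14
Sum = 1 + 2 + 4 + 7 + 14 = 28

Yes, 28 is perfect (28 = 28)


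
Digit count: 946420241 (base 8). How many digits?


946420241 in base 8 = 7032235021
Number of digits = 10

10 digits (base 8)


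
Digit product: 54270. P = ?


5 × 4 × 2 × 7 × 0 = 0


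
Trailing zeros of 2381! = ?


floor(2381/5) = 476
floor(2381/25) = 95
floor(2381/125) = 19
floor(2381/625) = 3
Total = 593

593 trailing zeros


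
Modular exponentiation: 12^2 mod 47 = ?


12^1 mod 47 = 12
12^2 mod 47 = 3


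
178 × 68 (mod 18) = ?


178 × 68 = 12104
12104 mod 18 = 8


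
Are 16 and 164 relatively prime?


Euclidean algorithm:
164 = 10 * 16 + 4
16 = 4 * 4 + 0
GCD(16, 164) = 4

No, not coprime (GCD = 4)


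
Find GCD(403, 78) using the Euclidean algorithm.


403 = 5 * 78 + 13
78 = 6 * 13 + 0
GCD = 13


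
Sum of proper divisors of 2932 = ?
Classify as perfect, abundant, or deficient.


Proper divisors: 1, 2, 4, 733, 1466
Sum = 1 + 2 + 4 + 733 + 1466 = 2206
2206 < 2932 → deficient

s(2932) = 2206 (deficient)


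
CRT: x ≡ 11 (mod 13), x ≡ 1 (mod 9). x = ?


M = 13*9 = 117
M1 = M/13 = 9, M2 = M/9 = 13
M1^(-1) mod 13 = 3, M2^(-1) mod 9 = 7
x = 11*9*3 + 1*13*7 = 388
388 mod 117 = 37
Check: 37 mod 13 = 11 ✓, 37 mod 9 = 1 ✓

x ≡ 37 (mod 117)


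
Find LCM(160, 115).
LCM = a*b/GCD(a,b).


GCD(160, 115) = 5
LCM = 160*115/5 = 18400/5 = 3680

LCM = 3680


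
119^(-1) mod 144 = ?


Use the extended Euclidean algorithm on (144, 119); each row r = 144*s + 119*t:
r=144, s=1, t=0
r=119, s=0, t=1
q=1: r=25, s=1, t=-1   [144*(1) + 119*(-1) = 25]
q=4: r=19, s=-4, t=5   [144*(-4) + 119*(5) = 19]
q=1: r=6, s=5, t=-6   [144*(5) + 119*(-6) = 6]
q=3: r=1, s=-19, t=23   [144*(-19) + 119*(23) = 1]
q=6: r=0, s=119, t=-144   [144*(119) + 119*(-144) = 0]
GCD = 1 with t = 23, so 119*(23) ≡ 1 (mod 144)
Inverse = 23 mod 144 = 23
Check: 119 * 23 = 2737 ≡ 1 (mod 144)

119^(-1) ≡ 23 (mod 144)


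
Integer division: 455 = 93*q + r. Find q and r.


455 = 93 * 4 + 83
Check: 372 + 83 = 455

q = 4, r = 83


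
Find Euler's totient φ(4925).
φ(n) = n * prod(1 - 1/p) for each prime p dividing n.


4925 = 5^2 × 197
Prime factors: 5, 197
φ(4925) = 4925 × (1-1/5) × (1-1/197)
= 4925 × 4/5 × 196/197 = 3920

φ(4925) = 3920


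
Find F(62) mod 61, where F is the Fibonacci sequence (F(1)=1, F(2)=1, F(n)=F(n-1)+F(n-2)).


F(k) mod 61 for k=1..62:
1, 1, 2, 3, 5, 8, 13, 21, 34, 55, 28, 22, 50, 11, 0, 11, 11, 22, 33, 55, 27, 21, 48, 8, 56, 3, 59, 1, 60, 0, 60, 60, 59, 58, 56, 53, 48, 40, 27, 6, 33, 39, 11, 50, 0, 50, 50, 39, 28, 6, 34, 40, 13, 53, 5, 58, 2, 60, 1, 0, 1, 1
F(62) mod 61 = 1


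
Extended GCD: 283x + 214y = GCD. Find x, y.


Tabular extended Euclidean (each row: r = 283*s + 214*t):
r=283, s=1, t=0
r=214, s=0, t=1
q=1: r=69, s=1, t=-1   [283*(1) + 214*(-1) = 69]
q=3: r=7, s=-3, t=4   [283*(-3) + 214*(4) = 7]
q=9: r=6, s=28, t=-37   [283*(28) + 214*(-37) = 6]
q=1: r=1, s=-31, t=41   [283*(-31) + 214*(41) = 1]
q=6: r=0, s=214, t=-283   [283*(214) + 214*(-283) = 0]
GCD = 1; from the row with r=1: x=-31, y=41
Check: 283*(-31) + 214*(41) = -8773 + 8774 = 1

GCD = 1, x = -31, y = 41


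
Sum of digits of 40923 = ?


4 + 0 + 9 + 2 + 3 = 18


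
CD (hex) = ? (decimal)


CD (base 16) = 205 (decimal)
205 (decimal) = 205 (base 10)


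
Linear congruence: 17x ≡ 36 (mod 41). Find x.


GCD(17, 41) = 1, unique solution
a^(-1) mod 41 = 29
x = 29 * 36 mod 41 = 19

x ≡ 19 (mod 41)


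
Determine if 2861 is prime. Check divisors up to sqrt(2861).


Check divisors up to sqrt(2861) = 53.4883
No divisors found.
2861 is prime.

Yes, 2861 is prime


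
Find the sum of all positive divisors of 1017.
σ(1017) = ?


Divisors of 1017: 1, 3, 9, 113, 339, 1017
Sum = 1 + 3 + 9 + 113 + 339 + 1017 = 1482

σ(1017) = 1482


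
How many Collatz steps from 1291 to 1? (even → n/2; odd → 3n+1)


1291 → 3874 → 1937 → 5812 → 2906 → 1453 → 4360 → 2180 → 1090 → 545 → 1636 → 818 → 409 → 1228 → 614 → 307 → 922 → 461 → 1384 → 692 → 346 → 173 → 520 → 260 → 130 → 65 → 196 → 98 → 49 → 148 → 74 → 37 → 112 → 56 → 28 → 14 → 7 → 22 → 11 → 34 → 17 → 52 → 26 → 13 → 40 → 20 → 10 → 5 → 16 → 8 → 4 → 2 → 1
Total steps = 52

52 steps


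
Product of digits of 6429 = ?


6 × 4 × 2 × 9 = 432


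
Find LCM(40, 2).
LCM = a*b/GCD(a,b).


GCD(40, 2) = 2
LCM = 40*2/2 = 80/2 = 40

LCM = 40


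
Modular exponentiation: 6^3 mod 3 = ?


6^1 mod 3 = 0
6^2 mod 3 = 0
6^3 mod 3 = 0


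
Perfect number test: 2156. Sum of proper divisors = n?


Proper divisors of 2156: 1, 2, 4, 7, 11, 14, 22, 28, 44, 49, 77, 98, 154, 196, 308, 539, 1078
Sum = 1 + 2 + 4 + 7 + 11 + 14 + 22 + 28 + 44 + 49 + 77 + 98 + 154 + 196 + 308 + 539 + 1078 = 2632

No, 2156 is not perfect (2632 ≠ 2156)


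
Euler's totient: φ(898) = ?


898 = 2 × 449
Prime factors: 2, 449
φ(898) = 898 × (1-1/2) × (1-1/449)
= 898 × 1/2 × 448/449 = 448

φ(898) = 448


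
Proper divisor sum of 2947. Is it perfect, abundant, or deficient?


Proper divisors: 1, 7, 421
Sum = 1 + 7 + 421 = 429
429 < 2947 → deficient

s(2947) = 429 (deficient)


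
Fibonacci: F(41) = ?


Sequence: 1, 1, 2, 3, 5, 8, 13, 21, 34, 55, 89, 144, 233, 377, 610, 987, 1597, 2584, 4181, 6765, 10946, 17711, 28657, 46368, 75025, 121393, 196418, 317811, 514229, 832040, 1346269, 2178309, 3524578, 5702887, 9227465, 14930352, 24157817, 39088169, 63245986, 102334155, 165580141
F(41) = 165580141


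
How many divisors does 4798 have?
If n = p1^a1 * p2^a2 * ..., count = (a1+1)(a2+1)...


4798 = 2^1 × 2399^1
d(4798) = (1+1) × (1+1) = 4

4 divisors


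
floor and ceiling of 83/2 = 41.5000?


83/2 = 41.5000
floor = 41
ceil = 42

floor = 41, ceil = 42


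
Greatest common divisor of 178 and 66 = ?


178 = 2 * 66 + 46
66 = 1 * 46 + 20
46 = 2 * 20 + 6
20 = 3 * 6 + 2
6 = 3 * 2 + 0
GCD = 2


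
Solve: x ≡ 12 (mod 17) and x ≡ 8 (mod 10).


M = 17*10 = 170
M1 = M/17 = 10, M2 = M/10 = 17
M1^(-1) mod 17 = 12, M2^(-1) mod 10 = 3
x = 12*10*12 + 8*17*3 = 1848
1848 mod 170 = 148
Check: 148 mod 17 = 12 ✓, 148 mod 10 = 8 ✓

x ≡ 148 (mod 170)


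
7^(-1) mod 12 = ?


Use the extended Euclidean algorithm on (12, 7); each row r = 12*s + 7*t:
r=12, s=1, t=0
r=7, s=0, t=1
q=1: r=5, s=1, t=-1   [12*(1) + 7*(-1) = 5]
q=1: r=2, s=-1, t=2   [12*(-1) + 7*(2) = 2]
q=2: r=1, s=3, t=-5   [12*(3) + 7*(-5) = 1]
q=2: r=0, s=-7, t=12   [12*(-7) + 7*(12) = 0]
GCD = 1 with t = -5, so 7*(-5) ≡ 1 (mod 12)
Inverse = -5 mod 12 = 7
Check: 7 * 7 = 49 ≡ 1 (mod 12)

7^(-1) ≡ 7 (mod 12)


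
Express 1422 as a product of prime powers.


1422 / 2 = 711
711 / 3 = 237
237 / 3 = 79
79 / 79 = 1
1422 = 2 × 3^2 × 79


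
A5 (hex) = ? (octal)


A5 (base 16) = 165 (decimal)
165 (decimal) = 245 (base 8)


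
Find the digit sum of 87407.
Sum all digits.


8 + 7 + 4 + 0 + 7 = 26


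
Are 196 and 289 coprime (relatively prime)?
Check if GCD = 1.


Euclidean algorithm:
289 = 1 * 196 + 93
196 = 2 * 93 + 10
93 = 9 * 10 + 3
10 = 3 * 3 + 1
3 = 3 * 1 + 0
GCD(196, 289) = 1

Yes, coprime (GCD = 1)


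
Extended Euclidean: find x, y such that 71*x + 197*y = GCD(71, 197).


Tabular extended Euclidean (each row: r = 71*s + 197*t):
r=71, s=1, t=0
r=197, s=0, t=1
q=0: r=71, s=1, t=0   [71*(1) + 197*(0) = 71]
q=2: r=55, s=-2, t=1   [71*(-2) + 197*(1) = 55]
q=1: r=16, s=3, t=-1   [71*(3) + 197*(-1) = 16]
q=3: r=7, s=-11, t=4   [71*(-11) + 197*(4) = 7]
q=2: r=2, s=25, t=-9   [71*(25) + 197*(-9) = 2]
q=3: r=1, s=-86, t=31   [71*(-86) + 197*(31) = 1]
q=2: r=0, s=197, t=-71   [71*(197) + 197*(-71) = 0]
GCD = 1; from the row with r=1: x=-86, y=31
Check: 71*(-86) + 197*(31) = -6106 + 6107 = 1

GCD = 1, x = -86, y = 31


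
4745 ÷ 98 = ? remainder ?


4745 = 98 * 48 + 41
Check: 4704 + 41 = 4745

q = 48, r = 41


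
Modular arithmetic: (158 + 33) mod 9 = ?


158 + 33 = 191
191 mod 9 = 2


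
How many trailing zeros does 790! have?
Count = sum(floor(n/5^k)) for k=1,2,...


floor(790/5) = 158
floor(790/25) = 31
floor(790/125) = 6
floor(790/625) = 1
Total = 196

196 trailing zeros


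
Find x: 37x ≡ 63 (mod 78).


GCD(37, 78) = 1, unique solution
a^(-1) mod 78 = 19
x = 19 * 63 mod 78 = 27

x ≡ 27 (mod 78)


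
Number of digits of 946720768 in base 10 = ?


946720768 has 9 digits in base 10
floor(log10(946720768)) + 1 = floor(8.9762) + 1 = 9

9 digits (base 10)


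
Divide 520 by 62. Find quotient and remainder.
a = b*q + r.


520 = 62 * 8 + 24
Check: 496 + 24 = 520

q = 8, r = 24


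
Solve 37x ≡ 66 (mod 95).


GCD(37, 95) = 1, unique solution
a^(-1) mod 95 = 18
x = 18 * 66 mod 95 = 48

x ≡ 48 (mod 95)


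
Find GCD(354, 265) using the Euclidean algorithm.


354 = 1 * 265 + 89
265 = 2 * 89 + 87
89 = 1 * 87 + 2
87 = 43 * 2 + 1
2 = 2 * 1 + 0
GCD = 1


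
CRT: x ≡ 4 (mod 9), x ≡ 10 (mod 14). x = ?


M = 9*14 = 126
M1 = M/9 = 14, M2 = M/14 = 9
M1^(-1) mod 9 = 2, M2^(-1) mod 14 = 11
x = 4*14*2 + 10*9*11 = 1102
1102 mod 126 = 94
Check: 94 mod 9 = 4 ✓, 94 mod 14 = 10 ✓

x ≡ 94 (mod 126)


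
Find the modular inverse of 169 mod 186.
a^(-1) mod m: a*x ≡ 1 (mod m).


Use the extended Euclidean algorithm on (186, 169); each row r = 186*s + 169*t:
r=186, s=1, t=0
r=169, s=0, t=1
q=1: r=17, s=1, t=-1   [186*(1) + 169*(-1) = 17]
q=9: r=16, s=-9, t=10   [186*(-9) + 169*(10) = 16]
q=1: r=1, s=10, t=-11   [186*(10) + 169*(-11) = 1]
q=16: r=0, s=-169, t=186   [186*(-169) + 169*(186) = 0]
GCD = 1 with t = -11, so 169*(-11) ≡ 1 (mod 186)
Inverse = -11 mod 186 = 175
Check: 169 * 175 = 29575 ≡ 1 (mod 186)

169^(-1) ≡ 175 (mod 186)


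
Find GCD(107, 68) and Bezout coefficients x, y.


Tabular extended Euclidean (each row: r = 107*s + 68*t):
r=107, s=1, t=0
r=68, s=0, t=1
q=1: r=39, s=1, t=-1   [107*(1) + 68*(-1) = 39]
q=1: r=29, s=-1, t=2   [107*(-1) + 68*(2) = 29]
q=1: r=10, s=2, t=-3   [107*(2) + 68*(-3) = 10]
q=2: r=9, s=-5, t=8   [107*(-5) + 68*(8) = 9]
q=1: r=1, s=7, t=-11   [107*(7) + 68*(-11) = 1]
q=9: r=0, s=-68, t=107   [107*(-68) + 68*(107) = 0]
GCD = 1; from the row with r=1: x=7, y=-11
Check: 107*(7) + 68*(-11) = 749 - 748 = 1

GCD = 1, x = 7, y = -11


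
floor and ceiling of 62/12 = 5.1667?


62/12 = 5.1667
floor = 5
ceil = 6

floor = 5, ceil = 6


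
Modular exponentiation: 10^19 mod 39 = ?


10^1 mod 39 = 10
10^2 mod 39 = 22
10^3 mod 39 = 25
10^4 mod 39 = 16
10^5 mod 39 = 4
10^6 mod 39 = 1
10^7 mod 39 = 10
10^8 mod 39 = 22
10^9 mod 39 = 25
10^10 mod 39 = 16
10^11 mod 39 = 4
10^12 mod 39 = 1
10^13 mod 39 = 10
10^14 mod 39 = 22
10^15 mod 39 = 25
10^16 mod 39 = 16
10^17 mod 39 = 4
10^18 mod 39 = 1
10^19 mod 39 = 10


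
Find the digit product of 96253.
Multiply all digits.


9 × 6 × 2 × 5 × 3 = 1620


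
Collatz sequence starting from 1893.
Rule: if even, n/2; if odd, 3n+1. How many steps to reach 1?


1893 → 5680 → 2840 → 1420 → 710 → 355 → 1066 → 533 → 1600 → 800 → 400 → 200 → 100 → 50 → 25 → 76 → 38 → 19 → 58 → 29 → 88 → 44 → 22 → 11 → 34 → 17 → 52 → 26 → 13 → 40 → 20 → 10 → 5 → 16 → 8 → 4 → 2 → 1
Total steps = 37

37 steps


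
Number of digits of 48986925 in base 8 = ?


48986925 in base 8 = 272675455
Number of digits = 9

9 digits (base 8)


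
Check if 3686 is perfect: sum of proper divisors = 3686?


Proper divisors of 3686: 1, 2, 19, 38, 97, 194, 1843
Sum = 1 + 2 + 19 + 38 + 97 + 194 + 1843 = 2194

No, 3686 is not perfect (2194 ≠ 3686)


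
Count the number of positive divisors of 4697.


4697 = 7^1 × 11^1 × 61^1
d(4697) = (1+1) × (1+1) × (1+1) = 8

8 divisors


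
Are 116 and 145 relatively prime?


Euclidean algorithm:
145 = 1 * 116 + 29
116 = 4 * 29 + 0
GCD(116, 145) = 29

No, not coprime (GCD = 29)


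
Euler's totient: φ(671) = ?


671 = 11 × 61
Prime factors: 11, 61
φ(671) = 671 × (1-1/11) × (1-1/61)
= 671 × 10/11 × 60/61 = 600

φ(671) = 600


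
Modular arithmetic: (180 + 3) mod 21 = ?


180 + 3 = 183
183 mod 21 = 15


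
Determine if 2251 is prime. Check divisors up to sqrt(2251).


Check divisors up to sqrt(2251) = 47.4447
No divisors found.
2251 is prime.

Yes, 2251 is prime


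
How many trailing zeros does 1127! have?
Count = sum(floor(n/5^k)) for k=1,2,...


floor(1127/5) = 225
floor(1127/25) = 45
floor(1127/125) = 9
floor(1127/625) = 1
Total = 280

280 trailing zeros


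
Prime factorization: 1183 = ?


1183 / 7 = 169
169 / 13 = 13
13 / 13 = 1
1183 = 7 × 13^2


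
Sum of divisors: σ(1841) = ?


Divisors of 1841: 1, 7, 263, 1841
Sum = 1 + 7 + 263 + 1841 = 2112

σ(1841) = 2112


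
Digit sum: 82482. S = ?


8 + 2 + 4 + 8 + 2 = 24


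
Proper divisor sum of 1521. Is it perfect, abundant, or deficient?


Proper divisors: 1, 3, 9, 13, 39, 117, 169, 507
Sum = 1 + 3 + 9 + 13 + 39 + 117 + 169 + 507 = 858
858 < 1521 → deficient

s(1521) = 858 (deficient)


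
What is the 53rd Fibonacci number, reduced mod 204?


F(k) mod 204 for k=1..53:
1, 1, 2, 3, 5, 8, 13, 21, 34, 55, 89, 144, 29, 173, 202, 171, 169, 136, 101, 33, 134, 167, 97, 60, 157, 13, 170, 183, 149, 128, 73, 201, 70, 67, 137, 0, 137, 137, 70, 3, 73, 76, 149, 21, 170, 191, 157, 144, 97, 37, 134, 171, 101
F(53) mod 204 = 101


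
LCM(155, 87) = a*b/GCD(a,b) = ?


GCD(155, 87) = 1
LCM = 155*87/1 = 13485/1 = 13485

LCM = 13485


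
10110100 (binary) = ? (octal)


10110100 (base 2) = 180 (decimal)
180 (decimal) = 264 (base 8)


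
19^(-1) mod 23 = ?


Use the extended Euclidean algorithm on (23, 19); each row r = 23*s + 19*t:
r=23, s=1, t=0
r=19, s=0, t=1
q=1: r=4, s=1, t=-1   [23*(1) + 19*(-1) = 4]
q=4: r=3, s=-4, t=5   [23*(-4) + 19*(5) = 3]
q=1: r=1, s=5, t=-6   [23*(5) + 19*(-6) = 1]
q=3: r=0, s=-19, t=23   [23*(-19) + 19*(23) = 0]
GCD = 1 with t = -6, so 19*(-6) ≡ 1 (mod 23)
Inverse = -6 mod 23 = 17
Check: 19 * 17 = 323 ≡ 1 (mod 23)

19^(-1) ≡ 17 (mod 23)


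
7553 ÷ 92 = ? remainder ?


7553 = 92 * 82 + 9
Check: 7544 + 9 = 7553

q = 82, r = 9


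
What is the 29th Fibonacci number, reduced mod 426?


F(k) mod 426 for k=1..29:
1, 1, 2, 3, 5, 8, 13, 21, 34, 55, 89, 144, 233, 377, 184, 135, 319, 28, 347, 375, 296, 245, 115, 360, 49, 409, 32, 15, 47
F(29) mod 426 = 47


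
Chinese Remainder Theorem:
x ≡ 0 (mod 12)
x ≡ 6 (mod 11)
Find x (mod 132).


M = 12*11 = 132
M1 = M/12 = 11, M2 = M/11 = 12
M1^(-1) mod 12 = 11, M2^(-1) mod 11 = 1
x = 0*11*11 + 6*12*1 = 72
72 mod 132 = 72
Check: 72 mod 12 = 0 ✓, 72 mod 11 = 6 ✓

x ≡ 72 (mod 132)


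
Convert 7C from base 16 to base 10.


7C (base 16) = 124 (decimal)
124 (decimal) = 124 (base 10)


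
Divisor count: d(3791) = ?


3791 = 17^1 × 223^1
d(3791) = (1+1) × (1+1) = 4

4 divisors


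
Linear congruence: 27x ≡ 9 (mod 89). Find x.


GCD(27, 89) = 1, unique solution
a^(-1) mod 89 = 33
x = 33 * 9 mod 89 = 30

x ≡ 30 (mod 89)


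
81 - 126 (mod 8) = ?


81 - 126 = -45
-45 mod 8 = 3


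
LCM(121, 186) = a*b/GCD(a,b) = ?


GCD(121, 186) = 1
LCM = 121*186/1 = 22506/1 = 22506

LCM = 22506


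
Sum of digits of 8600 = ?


8 + 6 + 0 + 0 = 14


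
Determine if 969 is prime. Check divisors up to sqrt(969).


969 / 3 = 323 (exact division)
969 is NOT prime.

No, 969 is not prime


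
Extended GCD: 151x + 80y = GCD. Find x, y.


Tabular extended Euclidean (each row: r = 151*s + 80*t):
r=151, s=1, t=0
r=80, s=0, t=1
q=1: r=71, s=1, t=-1   [151*(1) + 80*(-1) = 71]
q=1: r=9, s=-1, t=2   [151*(-1) + 80*(2) = 9]
q=7: r=8, s=8, t=-15   [151*(8) + 80*(-15) = 8]
q=1: r=1, s=-9, t=17   [151*(-9) + 80*(17) = 1]
q=8: r=0, s=80, t=-151   [151*(80) + 80*(-151) = 0]
GCD = 1; from the row with r=1: x=-9, y=17
Check: 151*(-9) + 80*(17) = -1359 + 1360 = 1

GCD = 1, x = -9, y = 17


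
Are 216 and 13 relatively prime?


Euclidean algorithm:
216 = 16 * 13 + 8
13 = 1 * 8 + 5
8 = 1 * 5 + 3
5 = 1 * 3 + 2
3 = 1 * 2 + 1
2 = 2 * 1 + 0
GCD(216, 13) = 1

Yes, coprime (GCD = 1)


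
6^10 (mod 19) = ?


6^1 mod 19 = 6
6^2 mod 19 = 17
6^3 mod 19 = 7
6^4 mod 19 = 4
6^5 mod 19 = 5
6^6 mod 19 = 11
6^7 mod 19 = 9
6^8 mod 19 = 16
6^9 mod 19 = 1
6^10 mod 19 = 6


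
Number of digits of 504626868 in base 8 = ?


504626868 in base 8 = 3604777264
Number of digits = 10

10 digits (base 8)


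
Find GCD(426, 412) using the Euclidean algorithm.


426 = 1 * 412 + 14
412 = 29 * 14 + 6
14 = 2 * 6 + 2
6 = 3 * 2 + 0
GCD = 2


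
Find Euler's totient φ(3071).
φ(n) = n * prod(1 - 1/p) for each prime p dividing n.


3071 = 37 × 83
Prime factors: 37, 83
φ(3071) = 3071 × (1-1/37) × (1-1/83)
= 3071 × 36/37 × 82/83 = 2952

φ(3071) = 2952


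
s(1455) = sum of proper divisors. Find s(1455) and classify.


Proper divisors: 1, 3, 5, 15, 97, 291, 485
Sum = 1 + 3 + 5 + 15 + 97 + 291 + 485 = 897
897 < 1455 → deficient

s(1455) = 897 (deficient)


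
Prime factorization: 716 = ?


716 / 2 = 358
358 / 2 = 179
179 / 179 = 1
716 = 2^2 × 179


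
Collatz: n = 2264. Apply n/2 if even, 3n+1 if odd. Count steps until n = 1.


2264 → 1132 → 566 → 283 → 850 → 425 → 1276 → 638 → 319 → 958 → 479 → 1438 → 719 → 2158 → 1079 → 3238 → 1619 → 4858 → 2429 → 7288 → 3644 → 1822 → 911 → 2734 → 1367 → 4102 → 2051 → 6154 → 3077 → 9232 → 4616 → 2308 → 1154 → 577 → 1732 → 866 → 433 → 1300 → 650 → 325 → 976 → 488 → 244 → 122 → 61 → 184 → 92 → 46 → 23 → 70 → 35 → 106 → 53 → 160 → 80 → 40 → 20 → 10 → 5 → 16 → 8 → 4 → 2 → 1
Total steps = 63

63 steps


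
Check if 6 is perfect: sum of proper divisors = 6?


Proper divisors of 6: 1, 2, 3
Sum = 1 + 2 + 3 = 6

Yes, 6 is perfect (6 = 6)


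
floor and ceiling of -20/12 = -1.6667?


-20/12 = -1.6667
floor = -2
ceil = -1

floor = -2, ceil = -1


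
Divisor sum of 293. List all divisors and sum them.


Divisors of 293: 1, 293
Sum = 1 + 293 = 294

σ(293) = 294


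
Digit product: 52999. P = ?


5 × 2 × 9 × 9 × 9 = 7290


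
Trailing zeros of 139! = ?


floor(139/5) = 27
floor(139/25) = 5
floor(139/125) = 1
Total = 33

33 trailing zeros


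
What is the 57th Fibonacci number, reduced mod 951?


F(k) mod 951 for k=1..57:
1, 1, 2, 3, 5, 8, 13, 21, 34, 55, 89, 144, 233, 377, 610, 36, 646, 682, 377, 108, 485, 593, 127, 720, 847, 616, 512, 177, 689, 866, 604, 519, 172, 691, 863, 603, 515, 167, 682, 849, 580, 478, 107, 585, 692, 326, 67, 393, 460, 853, 362, 264, 626, 890, 565, 504, 118
F(57) mod 951 = 118


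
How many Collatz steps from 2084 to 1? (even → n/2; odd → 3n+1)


2084 → 1042 → 521 → 1564 → 782 → 391 → 1174 → 587 → 1762 → 881 → 2644 → 1322 → 661 → 1984 → 992 → 496 → 248 → 124 → 62 → 31 → 94 → 47 → 142 → 71 → 214 → 107 → 322 → 161 → 484 → 242 → 121 → 364 → 182 → 91 → 274 → 137 → 412 → 206 → 103 → 310 → 155 → 466 → 233 → 700 → 350 → 175 → 526 → 263 → 790 → 395 → 1186 → 593 → 1780 → 890 → 445 → 1336 → 668 → 334 → 167 → 502 → 251 → 754 → 377 → 1132 → 566 → 283 → 850 → 425 → 1276 → 638 → 319 → 958 → 479 → 1438 → 719 → 2158 → 1079 → 3238 → 1619 → 4858 → 2429 → 7288 → 3644 → 1822 → 911 → 2734 → 1367 → 4102 → 2051 → 6154 → 3077 → 9232 → 4616 → 2308 → 1154 → 577 → 1732 → 866 → 433 → 1300 → 650 → 325 → 976 → 488 → 244 → 122 → 61 → 184 → 92 → 46 → 23 → 70 → 35 → 106 → 53 → 160 → 80 → 40 → 20 → 10 → 5 → 16 → 8 → 4 → 2 → 1
Total steps = 125

125 steps


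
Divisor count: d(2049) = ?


2049 = 3^1 × 683^1
d(2049) = (1+1) × (1+1) = 4

4 divisors


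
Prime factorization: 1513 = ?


1513 / 17 = 89
89 / 89 = 1
1513 = 17 × 89


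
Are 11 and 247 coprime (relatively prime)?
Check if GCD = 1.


Euclidean algorithm:
247 = 22 * 11 + 5
11 = 2 * 5 + 1
5 = 5 * 1 + 0
GCD(11, 247) = 1

Yes, coprime (GCD = 1)


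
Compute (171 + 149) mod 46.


171 + 149 = 320
320 mod 46 = 44


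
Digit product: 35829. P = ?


3 × 5 × 8 × 2 × 9 = 2160


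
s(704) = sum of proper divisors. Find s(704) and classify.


Proper divisors: 1, 2, 4, 8, 11, 16, 22, 32, 44, 64, 88, 176, 352
Sum = 1 + 2 + 4 + 8 + 11 + 16 + 22 + 32 + 44 + 64 + 88 + 176 + 352 = 820
820 > 704 → abundant

s(704) = 820 (abundant)


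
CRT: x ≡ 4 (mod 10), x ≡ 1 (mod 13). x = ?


M = 10*13 = 130
M1 = M/10 = 13, M2 = M/13 = 10
M1^(-1) mod 10 = 7, M2^(-1) mod 13 = 4
x = 4*13*7 + 1*10*4 = 404
404 mod 130 = 14
Check: 14 mod 10 = 4 ✓, 14 mod 13 = 1 ✓

x ≡ 14 (mod 130)


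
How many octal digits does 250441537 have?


250441537 in base 8 = 1673267501
Number of digits = 10

10 digits (base 8)


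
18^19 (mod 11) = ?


18^1 mod 11 = 7
18^2 mod 11 = 5
18^3 mod 11 = 2
18^4 mod 11 = 3
18^5 mod 11 = 10
18^6 mod 11 = 4
18^7 mod 11 = 6
18^8 mod 11 = 9
18^9 mod 11 = 8
18^10 mod 11 = 1
18^11 mod 11 = 7
18^12 mod 11 = 5
18^13 mod 11 = 2
18^14 mod 11 = 3
18^15 mod 11 = 10
18^16 mod 11 = 4
18^17 mod 11 = 6
18^18 mod 11 = 9
18^19 mod 11 = 8


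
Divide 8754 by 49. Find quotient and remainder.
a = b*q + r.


8754 = 49 * 178 + 32
Check: 8722 + 32 = 8754

q = 178, r = 32


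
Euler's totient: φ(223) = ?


223 = 223
Prime factors: 223
φ(223) = 223 × (1-1/223)
= 223 × 222/223 = 222

φ(223) = 222


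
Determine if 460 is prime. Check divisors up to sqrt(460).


460 / 2 = 230 (exact division)
460 is NOT prime.

No, 460 is not prime


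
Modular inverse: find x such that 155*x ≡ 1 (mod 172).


Use the extended Euclidean algorithm on (172, 155); each row r = 172*s + 155*t:
r=172, s=1, t=0
r=155, s=0, t=1
q=1: r=17, s=1, t=-1   [172*(1) + 155*(-1) = 17]
q=9: r=2, s=-9, t=10   [172*(-9) + 155*(10) = 2]
q=8: r=1, s=73, t=-81   [172*(73) + 155*(-81) = 1]
q=2: r=0, s=-155, t=172   [172*(-155) + 155*(172) = 0]
GCD = 1 with t = -81, so 155*(-81) ≡ 1 (mod 172)
Inverse = -81 mod 172 = 91
Check: 155 * 91 = 14105 ≡ 1 (mod 172)

155^(-1) ≡ 91 (mod 172)


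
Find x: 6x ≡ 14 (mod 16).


GCD(6, 16) = 2 divides 14
Divide: 3x ≡ 7 (mod 8)
x ≡ 5 (mod 8)


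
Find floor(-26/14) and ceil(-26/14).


-26/14 = -1.8571
floor = -2
ceil = -1

floor = -2, ceil = -1


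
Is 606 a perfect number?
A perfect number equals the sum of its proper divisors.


Proper divisors of 606: 1, 2, 3, 6, 101, 202, 303
Sum = 1 + 2 + 3 + 6 + 101 + 202 + 303 = 618

No, 606 is not perfect (618 ≠ 606)


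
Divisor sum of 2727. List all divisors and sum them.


Divisors of 2727: 1, 3, 9, 27, 101, 303, 909, 2727
Sum = 1 + 3 + 9 + 27 + 101 + 303 + 909 + 2727 = 4080

σ(2727) = 4080


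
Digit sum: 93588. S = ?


9 + 3 + 5 + 8 + 8 = 33


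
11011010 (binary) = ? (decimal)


11011010 (base 2) = 218 (decimal)
218 (decimal) = 218 (base 10)


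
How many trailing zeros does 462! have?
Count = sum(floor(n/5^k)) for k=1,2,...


floor(462/5) = 92
floor(462/25) = 18
floor(462/125) = 3
Total = 113

113 trailing zeros


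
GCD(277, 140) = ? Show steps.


277 = 1 * 140 + 137
140 = 1 * 137 + 3
137 = 45 * 3 + 2
3 = 1 * 2 + 1
2 = 2 * 1 + 0
GCD = 1


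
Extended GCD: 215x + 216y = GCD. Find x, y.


Tabular extended Euclidean (each row: r = 215*s + 216*t):
r=215, s=1, t=0
r=216, s=0, t=1
q=0: r=215, s=1, t=0   [215*(1) + 216*(0) = 215]
q=1: r=1, s=-1, t=1   [215*(-1) + 216*(1) = 1]
q=215: r=0, s=216, t=-215   [215*(216) + 216*(-215) = 0]
GCD = 1; from the row with r=1: x=-1, y=1
Check: 215*(-1) + 216*(1) = -215 + 216 = 1

GCD = 1, x = -1, y = 1


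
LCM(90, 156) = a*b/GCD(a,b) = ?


GCD(90, 156) = 6
LCM = 90*156/6 = 14040/6 = 2340

LCM = 2340


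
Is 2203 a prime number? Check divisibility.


Check divisors up to sqrt(2203) = 46.9361
No divisors found.
2203 is prime.

Yes, 2203 is prime


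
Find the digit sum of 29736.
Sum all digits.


2 + 9 + 7 + 3 + 6 = 27


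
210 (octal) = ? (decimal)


210 (base 8) = 136 (decimal)
136 (decimal) = 136 (base 10)


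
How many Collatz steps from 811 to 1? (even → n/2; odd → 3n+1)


811 → 2434 → 1217 → 3652 → 1826 → 913 → 2740 → 1370 → 685 → 2056 → 1028 → 514 → 257 → 772 → 386 → 193 → 580 → 290 → 145 → 436 → 218 → 109 → 328 → 164 → 82 → 41 → 124 → 62 → 31 → 94 → 47 → 142 → 71 → 214 → 107 → 322 → 161 → 484 → 242 → 121 → 364 → 182 → 91 → 274 → 137 → 412 → 206 → 103 → 310 → 155 → 466 → 233 → 700 → 350 → 175 → 526 → 263 → 790 → 395 → 1186 → 593 → 1780 → 890 → 445 → 1336 → 668 → 334 → 167 → 502 → 251 → 754 → 377 → 1132 → 566 → 283 → 850 → 425 → 1276 → 638 → 319 → 958 → 479 → 1438 → 719 → 2158 → 1079 → 3238 → 1619 → 4858 → 2429 → 7288 → 3644 → 1822 → 911 → 2734 → 1367 → 4102 → 2051 → 6154 → 3077 → 9232 → 4616 → 2308 → 1154 → 577 → 1732 → 866 → 433 → 1300 → 650 → 325 → 976 → 488 → 244 → 122 → 61 → 184 → 92 → 46 → 23 → 70 → 35 → 106 → 53 → 160 → 80 → 40 → 20 → 10 → 5 → 16 → 8 → 4 → 2 → 1
Total steps = 134

134 steps


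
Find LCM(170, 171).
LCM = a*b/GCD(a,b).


GCD(170, 171) = 1
LCM = 170*171/1 = 29070/1 = 29070

LCM = 29070


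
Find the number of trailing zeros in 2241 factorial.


floor(2241/5) = 448
floor(2241/25) = 89
floor(2241/125) = 17
floor(2241/625) = 3
Total = 557

557 trailing zeros


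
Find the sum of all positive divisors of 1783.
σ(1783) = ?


Divisors of 1783: 1, 1783
Sum = 1 + 1783 = 1784

σ(1783) = 1784


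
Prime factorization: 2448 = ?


2448 / 2 = 1224
1224 / 2 = 612
612 / 2 = 306
306 / 2 = 153
153 / 3 = 51
51 / 3 = 17
17 / 17 = 1
2448 = 2^4 × 3^2 × 17


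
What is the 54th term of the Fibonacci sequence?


Sequence: 1, 1, 2, 3, 5, 8, 13, 21, 34, 55, 89, 144, 233, 377, 610, 987, 1597, 2584, 4181, 6765, 10946, 17711, 28657, 46368, 75025, 121393, 196418, 317811, 514229, 832040, 1346269, 2178309, 3524578, 5702887, 9227465, 14930352, 24157817, 39088169, 63245986, 102334155, 165580141, 267914296, 433494437, 701408733, 1134903170, 1836311903, 2971215073, 4807526976, 7778742049, 12586269025, 20365011074, 32951280099, 53316291173, 86267571272
F(54) = 86267571272


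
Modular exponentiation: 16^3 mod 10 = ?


16^1 mod 10 = 6
16^2 mod 10 = 6
16^3 mod 10 = 6


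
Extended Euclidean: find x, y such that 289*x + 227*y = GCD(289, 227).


Tabular extended Euclidean (each row: r = 289*s + 227*t):
r=289, s=1, t=0
r=227, s=0, t=1
q=1: r=62, s=1, t=-1   [289*(1) + 227*(-1) = 62]
q=3: r=41, s=-3, t=4   [289*(-3) + 227*(4) = 41]
q=1: r=21, s=4, t=-5   [289*(4) + 227*(-5) = 21]
q=1: r=20, s=-7, t=9   [289*(-7) + 227*(9) = 20]
q=1: r=1, s=11, t=-14   [289*(11) + 227*(-14) = 1]
q=20: r=0, s=-227, t=289   [289*(-227) + 227*(289) = 0]
GCD = 1; from the row with r=1: x=11, y=-14
Check: 289*(11) + 227*(-14) = 3179 - 3178 = 1

GCD = 1, x = 11, y = -14


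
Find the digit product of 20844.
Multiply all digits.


2 × 0 × 8 × 4 × 4 = 0


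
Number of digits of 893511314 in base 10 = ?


893511314 has 9 digits in base 10
floor(log10(893511314)) + 1 = floor(8.9511) + 1 = 9

9 digits (base 10)


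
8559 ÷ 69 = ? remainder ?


8559 = 69 * 124 + 3
Check: 8556 + 3 = 8559

q = 124, r = 3


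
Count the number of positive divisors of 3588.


3588 = 2^2 × 3^1 × 13^1 × 23^1
d(3588) = (2+1) × (1+1) × (1+1) × (1+1) = 24

24 divisors


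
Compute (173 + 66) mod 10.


173 + 66 = 239
239 mod 10 = 9


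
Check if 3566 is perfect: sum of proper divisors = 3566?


Proper divisors of 3566: 1, 2, 1783
Sum = 1 + 2 + 1783 = 1786

No, 3566 is not perfect (1786 ≠ 3566)


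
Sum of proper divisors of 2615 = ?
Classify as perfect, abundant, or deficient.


Proper divisors: 1, 5, 523
Sum = 1 + 5 + 523 = 529
529 < 2615 → deficient

s(2615) = 529 (deficient)


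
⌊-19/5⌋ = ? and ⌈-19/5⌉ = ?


-19/5 = -3.8000
floor = -4
ceil = -3

floor = -4, ceil = -3


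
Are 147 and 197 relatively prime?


Euclidean algorithm:
197 = 1 * 147 + 50
147 = 2 * 50 + 47
50 = 1 * 47 + 3
47 = 15 * 3 + 2
3 = 1 * 2 + 1
2 = 2 * 1 + 0
GCD(147, 197) = 1

Yes, coprime (GCD = 1)


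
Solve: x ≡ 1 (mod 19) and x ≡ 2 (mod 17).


M = 19*17 = 323
M1 = M/19 = 17, M2 = M/17 = 19
M1^(-1) mod 19 = 9, M2^(-1) mod 17 = 9
x = 1*17*9 + 2*19*9 = 495
495 mod 323 = 172
Check: 172 mod 19 = 1 ✓, 172 mod 17 = 2 ✓

x ≡ 172 (mod 323)


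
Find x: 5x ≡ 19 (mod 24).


GCD(5, 24) = 1, unique solution
a^(-1) mod 24 = 5
x = 5 * 19 mod 24 = 23

x ≡ 23 (mod 24)


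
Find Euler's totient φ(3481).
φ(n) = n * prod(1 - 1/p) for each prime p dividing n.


3481 = 59^2
Prime factors: 59
φ(3481) = 3481 × (1-1/59)
= 3481 × 58/59 = 3422

φ(3481) = 3422


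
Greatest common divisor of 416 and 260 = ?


416 = 1 * 260 + 156
260 = 1 * 156 + 104
156 = 1 * 104 + 52
104 = 2 * 52 + 0
GCD = 52


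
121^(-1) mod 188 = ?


Use the extended Euclidean algorithm on (188, 121); each row r = 188*s + 121*t:
r=188, s=1, t=0
r=121, s=0, t=1
q=1: r=67, s=1, t=-1   [188*(1) + 121*(-1) = 67]
q=1: r=54, s=-1, t=2   [188*(-1) + 121*(2) = 54]
q=1: r=13, s=2, t=-3   [188*(2) + 121*(-3) = 13]
q=4: r=2, s=-9, t=14   [188*(-9) + 121*(14) = 2]
q=6: r=1, s=56, t=-87   [188*(56) + 121*(-87) = 1]
q=2: r=0, s=-121, t=188   [188*(-121) + 121*(188) = 0]
GCD = 1 with t = -87, so 121*(-87) ≡ 1 (mod 188)
Inverse = -87 mod 188 = 101
Check: 121 * 101 = 12221 ≡ 1 (mod 188)

121^(-1) ≡ 101 (mod 188)


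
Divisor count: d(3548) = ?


3548 = 2^2 × 887^1
d(3548) = (2+1) × (1+1) = 6

6 divisors


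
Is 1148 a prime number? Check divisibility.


1148 / 2 = 574 (exact division)
1148 is NOT prime.

No, 1148 is not prime


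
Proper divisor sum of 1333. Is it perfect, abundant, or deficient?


Proper divisors: 1, 31, 43
Sum = 1 + 31 + 43 = 75
75 < 1333 → deficient

s(1333) = 75 (deficient)


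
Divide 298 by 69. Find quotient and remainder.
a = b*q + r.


298 = 69 * 4 + 22
Check: 276 + 22 = 298

q = 4, r = 22


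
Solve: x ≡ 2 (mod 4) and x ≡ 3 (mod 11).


M = 4*11 = 44
M1 = M/4 = 11, M2 = M/11 = 4
M1^(-1) mod 4 = 3, M2^(-1) mod 11 = 3
x = 2*11*3 + 3*4*3 = 102
102 mod 44 = 14
Check: 14 mod 4 = 2 ✓, 14 mod 11 = 3 ✓

x ≡ 14 (mod 44)


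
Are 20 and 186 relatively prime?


Euclidean algorithm:
186 = 9 * 20 + 6
20 = 3 * 6 + 2
6 = 3 * 2 + 0
GCD(20, 186) = 2

No, not coprime (GCD = 2)


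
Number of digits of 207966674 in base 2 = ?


207966674 in base 2 = 1100011001010101000111010010
Number of digits = 28

28 digits (base 2)


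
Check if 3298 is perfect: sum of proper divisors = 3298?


Proper divisors of 3298: 1, 2, 17, 34, 97, 194, 1649
Sum = 1 + 2 + 17 + 34 + 97 + 194 + 1649 = 1994

No, 3298 is not perfect (1994 ≠ 3298)


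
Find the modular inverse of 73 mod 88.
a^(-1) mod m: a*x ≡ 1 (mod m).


Use the extended Euclidean algorithm on (88, 73); each row r = 88*s + 73*t:
r=88, s=1, t=0
r=73, s=0, t=1
q=1: r=15, s=1, t=-1   [88*(1) + 73*(-1) = 15]
q=4: r=13, s=-4, t=5   [88*(-4) + 73*(5) = 13]
q=1: r=2, s=5, t=-6   [88*(5) + 73*(-6) = 2]
q=6: r=1, s=-34, t=41   [88*(-34) + 73*(41) = 1]
q=2: r=0, s=73, t=-88   [88*(73) + 73*(-88) = 0]
GCD = 1 with t = 41, so 73*(41) ≡ 1 (mod 88)
Inverse = 41 mod 88 = 41
Check: 73 * 41 = 2993 ≡ 1 (mod 88)

73^(-1) ≡ 41 (mod 88)


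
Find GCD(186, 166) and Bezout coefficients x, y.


Tabular extended Euclidean (each row: r = 186*s + 166*t):
r=186, s=1, t=0
r=166, s=0, t=1
q=1: r=20, s=1, t=-1   [186*(1) + 166*(-1) = 20]
q=8: r=6, s=-8, t=9   [186*(-8) + 166*(9) = 6]
q=3: r=2, s=25, t=-28   [186*(25) + 166*(-28) = 2]
q=3: r=0, s=-83, t=93   [186*(-83) + 166*(93) = 0]
GCD = 2; from the row with r=2: x=25, y=-28
Check: 186*(25) + 166*(-28) = 4650 - 4648 = 2

GCD = 2, x = 25, y = -28


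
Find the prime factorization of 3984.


3984 / 2 = 1992
1992 / 2 = 996
996 / 2 = 498
498 / 2 = 249
249 / 3 = 83
83 / 83 = 1
3984 = 2^4 × 3 × 83


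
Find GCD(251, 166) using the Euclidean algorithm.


251 = 1 * 166 + 85
166 = 1 * 85 + 81
85 = 1 * 81 + 4
81 = 20 * 4 + 1
4 = 4 * 1 + 0
GCD = 1


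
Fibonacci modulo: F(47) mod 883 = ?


F(k) mod 883 for k=1..47:
1, 1, 2, 3, 5, 8, 13, 21, 34, 55, 89, 144, 233, 377, 610, 104, 714, 818, 649, 584, 350, 51, 401, 452, 853, 422, 392, 814, 323, 254, 577, 831, 525, 473, 115, 588, 703, 408, 228, 636, 864, 617, 598, 332, 47, 379, 426
F(47) mod 883 = 426


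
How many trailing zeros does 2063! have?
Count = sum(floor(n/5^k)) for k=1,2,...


floor(2063/5) = 412
floor(2063/25) = 82
floor(2063/125) = 16
floor(2063/625) = 3
Total = 513

513 trailing zeros


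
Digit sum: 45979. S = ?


4 + 5 + 9 + 7 + 9 = 34


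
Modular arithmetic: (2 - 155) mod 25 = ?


2 - 155 = -153
-153 mod 25 = 22


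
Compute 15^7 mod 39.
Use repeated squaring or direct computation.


15^1 mod 39 = 15
15^2 mod 39 = 30
15^3 mod 39 = 21
15^4 mod 39 = 3
15^5 mod 39 = 6
15^6 mod 39 = 12
15^7 mod 39 = 24


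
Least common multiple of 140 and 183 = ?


GCD(140, 183) = 1
LCM = 140*183/1 = 25620/1 = 25620

LCM = 25620


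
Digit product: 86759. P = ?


8 × 6 × 7 × 5 × 9 = 15120


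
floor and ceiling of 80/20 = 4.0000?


80/20 = 4.0000
floor = 4
ceil = 4

floor = 4, ceil = 4


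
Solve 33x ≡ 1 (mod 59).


GCD(33, 59) = 1, unique solution
a^(-1) mod 59 = 34
x = 34 * 1 mod 59 = 34

x ≡ 34 (mod 59)


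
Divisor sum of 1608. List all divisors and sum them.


Divisors of 1608: 1, 2, 3, 4, 6, 8, 12, 24, 67, 134, 201, 268, 402, 536, 804, 1608
Sum = 1 + 2 + 3 + 4 + 6 + 8 + 12 + 24 + 67 + 134 + 201 + 268 + 402 + 536 + 804 + 1608 = 4080

σ(1608) = 4080


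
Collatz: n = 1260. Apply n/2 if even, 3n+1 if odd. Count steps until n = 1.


1260 → 630 → 315 → 946 → 473 → 1420 → 710 → 355 → 1066 → 533 → 1600 → 800 → 400 → 200 → 100 → 50 → 25 → 76 → 38 → 19 → 58 → 29 → 88 → 44 → 22 → 11 → 34 → 17 → 52 → 26 → 13 → 40 → 20 → 10 → 5 → 16 → 8 → 4 → 2 → 1
Total steps = 39

39 steps


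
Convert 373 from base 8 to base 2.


373 (base 8) = 251 (decimal)
251 (decimal) = 11111011 (base 2)


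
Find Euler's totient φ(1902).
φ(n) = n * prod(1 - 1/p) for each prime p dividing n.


1902 = 2 × 3 × 317
Prime factors: 2, 3, 317
φ(1902) = 1902 × (1-1/2) × (1-1/3) × (1-1/317)
= 1902 × 1/2 × 2/3 × 316/317 = 632

φ(1902) = 632


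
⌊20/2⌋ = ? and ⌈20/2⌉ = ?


20/2 = 10.0000
floor = 10
ceil = 10

floor = 10, ceil = 10


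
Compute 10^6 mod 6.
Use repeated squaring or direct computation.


10^1 mod 6 = 4
10^2 mod 6 = 4
10^3 mod 6 = 4
10^4 mod 6 = 4
10^5 mod 6 = 4
10^6 mod 6 = 4


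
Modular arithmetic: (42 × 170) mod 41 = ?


42 × 170 = 7140
7140 mod 41 = 6


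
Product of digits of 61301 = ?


6 × 1 × 3 × 0 × 1 = 0


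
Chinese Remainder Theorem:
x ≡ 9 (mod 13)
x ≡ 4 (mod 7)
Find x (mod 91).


M = 13*7 = 91
M1 = M/13 = 7, M2 = M/7 = 13
M1^(-1) mod 13 = 2, M2^(-1) mod 7 = 6
x = 9*7*2 + 4*13*6 = 438
438 mod 91 = 74
Check: 74 mod 13 = 9 ✓, 74 mod 7 = 4 ✓

x ≡ 74 (mod 91)


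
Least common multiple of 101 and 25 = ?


GCD(101, 25) = 1
LCM = 101*25/1 = 2525/1 = 2525

LCM = 2525


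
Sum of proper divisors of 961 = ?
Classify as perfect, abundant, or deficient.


Proper divisors: 1, 31
Sum = 1 + 31 = 32
32 < 961 → deficient

s(961) = 32 (deficient)


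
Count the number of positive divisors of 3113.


3113 = 11^1 × 283^1
d(3113) = (1+1) × (1+1) = 4

4 divisors


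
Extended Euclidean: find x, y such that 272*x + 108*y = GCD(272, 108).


Tabular extended Euclidean (each row: r = 272*s + 108*t):
r=272, s=1, t=0
r=108, s=0, t=1
q=2: r=56, s=1, t=-2   [272*(1) + 108*(-2) = 56]
q=1: r=52, s=-1, t=3   [272*(-1) + 108*(3) = 52]
q=1: r=4, s=2, t=-5   [272*(2) + 108*(-5) = 4]
q=13: r=0, s=-27, t=68   [272*(-27) + 108*(68) = 0]
GCD = 4; from the row with r=4: x=2, y=-5
Check: 272*(2) + 108*(-5) = 544 - 540 = 4

GCD = 4, x = 2, y = -5


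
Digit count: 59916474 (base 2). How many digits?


59916474 in base 2 = 11100100100100000010111010
Number of digits = 26

26 digits (base 2)


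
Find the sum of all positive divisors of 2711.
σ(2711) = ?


Divisors of 2711: 1, 2711
Sum = 1 + 2711 = 2712

σ(2711) = 2712


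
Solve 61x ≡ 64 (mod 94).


GCD(61, 94) = 1, unique solution
a^(-1) mod 94 = 37
x = 37 * 64 mod 94 = 18

x ≡ 18 (mod 94)


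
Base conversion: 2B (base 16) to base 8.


2B (base 16) = 43 (decimal)
43 (decimal) = 53 (base 8)


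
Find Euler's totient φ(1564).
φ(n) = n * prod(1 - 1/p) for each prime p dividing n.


1564 = 2^2 × 17 × 23
Prime factors: 2, 17, 23
φ(1564) = 1564 × (1-1/2) × (1-1/17) × (1-1/23)
= 1564 × 1/2 × 16/17 × 22/23 = 704

φ(1564) = 704


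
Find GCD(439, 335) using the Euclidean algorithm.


439 = 1 * 335 + 104
335 = 3 * 104 + 23
104 = 4 * 23 + 12
23 = 1 * 12 + 11
12 = 1 * 11 + 1
11 = 11 * 1 + 0
GCD = 1


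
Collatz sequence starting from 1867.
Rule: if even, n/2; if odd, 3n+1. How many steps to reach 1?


1867 → 5602 → 2801 → 8404 → 4202 → 2101 → 6304 → 3152 → 1576 → 788 → 394 → 197 → 592 → 296 → 148 → 74 → 37 → 112 → 56 → 28 → 14 → 7 → 22 → 11 → 34 → 17 → 52 → 26 → 13 → 40 → 20 → 10 → 5 → 16 → 8 → 4 → 2 → 1
Total steps = 37

37 steps


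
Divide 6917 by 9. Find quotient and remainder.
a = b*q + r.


6917 = 9 * 768 + 5
Check: 6912 + 5 = 6917

q = 768, r = 5


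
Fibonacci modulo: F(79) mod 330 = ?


F(k) mod 330 for k=1..79:
1, 1, 2, 3, 5, 8, 13, 21, 34, 55, 89, 144, 233, 47, 280, 327, 277, 274, 221, 165, 56, 221, 277, 168, 115, 283, 68, 21, 89, 110, 199, 309, 178, 157, 5, 162, 167, 329, 166, 165, 1, 166, 167, 3, 170, 173, 13, 186, 199, 55, 254, 309, 233, 212, 115, 327, 112, 109, 221, 0, 221, 221, 112, 3, 115, 118, 233, 21, 254, 275, 199, 144, 13, 157, 170, 327, 167, 164, 1
F(79) mod 330 = 1


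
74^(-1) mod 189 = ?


Use the extended Euclidean algorithm on (189, 74); each row r = 189*s + 74*t:
r=189, s=1, t=0
r=74, s=0, t=1
q=2: r=41, s=1, t=-2   [189*(1) + 74*(-2) = 41]
q=1: r=33, s=-1, t=3   [189*(-1) + 74*(3) = 33]
q=1: r=8, s=2, t=-5   [189*(2) + 74*(-5) = 8]
q=4: r=1, s=-9, t=23   [189*(-9) + 74*(23) = 1]
q=8: r=0, s=74, t=-189   [189*(74) + 74*(-189) = 0]
GCD = 1 with t = 23, so 74*(23) ≡ 1 (mod 189)
Inverse = 23 mod 189 = 23
Check: 74 * 23 = 1702 ≡ 1 (mod 189)

74^(-1) ≡ 23 (mod 189)


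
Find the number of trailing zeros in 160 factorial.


floor(160/5) = 32
floor(160/25) = 6
floor(160/125) = 1
Total = 39

39 trailing zeros


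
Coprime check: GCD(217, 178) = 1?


Euclidean algorithm:
217 = 1 * 178 + 39
178 = 4 * 39 + 22
39 = 1 * 22 + 17
22 = 1 * 17 + 5
17 = 3 * 5 + 2
5 = 2 * 2 + 1
2 = 2 * 1 + 0
GCD(217, 178) = 1

Yes, coprime (GCD = 1)


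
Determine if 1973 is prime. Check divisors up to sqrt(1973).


Check divisors up to sqrt(1973) = 44.4185
No divisors found.
1973 is prime.

Yes, 1973 is prime
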